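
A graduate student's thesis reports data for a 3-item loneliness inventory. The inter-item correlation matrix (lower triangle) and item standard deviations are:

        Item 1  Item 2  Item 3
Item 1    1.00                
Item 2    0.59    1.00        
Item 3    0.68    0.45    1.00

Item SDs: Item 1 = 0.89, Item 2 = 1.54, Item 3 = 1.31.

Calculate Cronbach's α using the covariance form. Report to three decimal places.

Σσ²ᵢ = 0.89² + 1.54² + 1.31² = 4.8798
Covariances σ_ij = r_ij · s_i · s_j:
  σ(Item 1,Item 2) = 0.59 × 0.89 × 1.54 = 0.8087
  σ(Item 1,Item 3) = 0.68 × 0.89 × 1.31 = 0.7928
  σ(Item 2,Item 3) = 0.45 × 1.54 × 1.31 = 0.9078
σ²_T = Σσ²ᵢ + 2·Σσ_ij = 4.8798 + 2 × 2.5093 = 9.8984
α = (3/2)·(1 − 4.8798/9.8984) = 0.761

α = 0.761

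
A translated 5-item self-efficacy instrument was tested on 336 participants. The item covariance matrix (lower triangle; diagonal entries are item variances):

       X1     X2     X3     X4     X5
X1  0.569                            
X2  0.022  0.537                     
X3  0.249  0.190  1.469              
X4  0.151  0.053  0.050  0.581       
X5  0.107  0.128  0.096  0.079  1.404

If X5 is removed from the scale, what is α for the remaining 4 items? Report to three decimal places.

Remaining items: X1, X2, X3, X4 (k = 4).
Σσᵢ² = 0.569 + 0.537 + 1.469 + 0.581 = 3.156
σ²_T = 3.156 + 2 × 0.715 = 4.586
α (item deleted) = (4/3)·(1 − 3.156/4.586) = 0.416

α = 0.416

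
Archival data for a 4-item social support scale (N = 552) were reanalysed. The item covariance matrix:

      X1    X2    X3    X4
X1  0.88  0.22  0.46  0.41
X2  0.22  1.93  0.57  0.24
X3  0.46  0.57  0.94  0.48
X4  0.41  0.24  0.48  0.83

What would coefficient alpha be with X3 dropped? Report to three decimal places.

Remaining items: X1, X2, X4 (k = 3).
Σσ²ᵢ = 0.88 + 1.93 + 0.83 = 3.64
σ²_T = 3.64 + 2 × 0.87 = 5.38
α (item deleted) = (3/2)·(1 − 3.64/5.38) = 0.485

coefficient alpha = 0.485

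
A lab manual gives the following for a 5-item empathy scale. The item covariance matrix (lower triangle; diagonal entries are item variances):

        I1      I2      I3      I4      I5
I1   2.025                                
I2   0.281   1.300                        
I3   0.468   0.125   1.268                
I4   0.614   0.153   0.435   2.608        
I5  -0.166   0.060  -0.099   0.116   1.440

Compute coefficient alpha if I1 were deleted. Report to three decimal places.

α = 0.257

Remaining items: I2, I3, I4, I5 (k = 4).
Σσᵢ² = 1.300 + 1.268 + 2.608 + 1.440 = 6.616
total variance = 6.616 + 2 × 0.790 = 8.196
α (item deleted) = (4/3)·(1 − 6.616/8.196) = 0.257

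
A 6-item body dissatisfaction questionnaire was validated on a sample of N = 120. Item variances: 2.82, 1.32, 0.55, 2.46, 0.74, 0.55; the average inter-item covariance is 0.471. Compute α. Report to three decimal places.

Σσ²ᵢ = 2.82 + 1.32 + 0.55 + 2.46 + 0.74 + 0.55 = 8.44
Sum of the 15 distinct covariances = 15 × 0.471 = 7.065
Var(T) = Σσ²ᵢ + 2·Σcov = 8.44 + 2 × 7.065 = 22.570
α = (6/5)·(1 − 8.44/22.570) = 0.751

α = 0.751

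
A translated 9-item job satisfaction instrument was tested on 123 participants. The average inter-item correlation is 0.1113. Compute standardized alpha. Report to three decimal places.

Standardized α = k·r̄ / (1 + (k−1)·r̄) = 9 × 0.1113 / (1 + 8 × 0.1113)
  = 1.0017 / 1.8904 = 0.530

standardized alpha = 0.530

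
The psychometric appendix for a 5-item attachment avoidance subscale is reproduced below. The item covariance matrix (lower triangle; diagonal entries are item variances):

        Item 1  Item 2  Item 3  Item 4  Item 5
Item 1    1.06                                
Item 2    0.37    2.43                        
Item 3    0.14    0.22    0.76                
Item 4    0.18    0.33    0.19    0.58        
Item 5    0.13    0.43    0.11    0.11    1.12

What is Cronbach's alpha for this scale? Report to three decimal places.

ΣVar(i) = 1.06 + 2.43 + 0.76 + 0.58 + 1.12 = 5.95
Sum of the distinct covariances = 2.21
Var(T) = 5.95 + 2 × 2.21 = 10.37
α = (k/(k−1))·(1 − ΣVar(i)/Var(T)) = (5/4)·(1 − 5.95/10.37) = 0.533

α = 0.533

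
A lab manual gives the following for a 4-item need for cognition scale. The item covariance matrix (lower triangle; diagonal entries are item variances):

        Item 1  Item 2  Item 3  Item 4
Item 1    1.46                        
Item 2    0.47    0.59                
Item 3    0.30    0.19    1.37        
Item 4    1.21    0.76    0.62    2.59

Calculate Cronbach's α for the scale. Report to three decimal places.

α = 0.722

Σσᵢ² = 1.46 + 0.59 + 1.37 + 2.59 = 6.01
Sum of the distinct covariances = 3.55
σ²_T = 6.01 + 2 × 3.55 = 13.11
α = (k/(k−1))·(1 − Σσᵢ²/σ²_T) = (4/3)·(1 − 6.01/13.11) = 0.722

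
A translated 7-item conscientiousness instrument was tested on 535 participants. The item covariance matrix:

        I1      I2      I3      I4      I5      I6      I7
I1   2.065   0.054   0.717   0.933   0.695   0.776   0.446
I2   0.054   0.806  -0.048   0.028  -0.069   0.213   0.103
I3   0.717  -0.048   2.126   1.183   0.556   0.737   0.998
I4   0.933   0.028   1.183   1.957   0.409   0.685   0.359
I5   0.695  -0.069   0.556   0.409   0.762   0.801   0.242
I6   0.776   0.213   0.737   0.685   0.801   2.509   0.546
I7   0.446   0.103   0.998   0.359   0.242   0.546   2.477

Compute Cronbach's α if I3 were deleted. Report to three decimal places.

Remaining items: I1, I2, I4, I5, I6, I7 (k = 6).
Σσ²ᵢ = 2.065 + 0.806 + 1.957 + 0.762 + 2.509 + 2.477 = 10.576
Var(T) = 10.576 + 2 × 6.221 = 23.018
α (item deleted) = (6/5)·(1 − 10.576/23.018) = 0.649

α = 0.649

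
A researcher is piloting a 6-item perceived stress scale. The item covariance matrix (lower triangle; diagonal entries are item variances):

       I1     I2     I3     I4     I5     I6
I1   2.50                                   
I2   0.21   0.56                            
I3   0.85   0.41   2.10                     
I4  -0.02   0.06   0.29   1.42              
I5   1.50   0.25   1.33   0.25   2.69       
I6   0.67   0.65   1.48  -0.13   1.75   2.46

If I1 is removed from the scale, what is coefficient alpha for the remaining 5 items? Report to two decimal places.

coefficient alpha = 0.72

Remaining items: I2, I3, I4, I5, I6 (k = 5).
Σσᵢ² = 0.56 + 2.10 + 1.42 + 2.69 + 2.46 = 9.23
total variance = 9.23 + 2 × 6.34 = 21.91
α (item deleted) = (5/4)·(1 − 9.23/21.91) = 0.72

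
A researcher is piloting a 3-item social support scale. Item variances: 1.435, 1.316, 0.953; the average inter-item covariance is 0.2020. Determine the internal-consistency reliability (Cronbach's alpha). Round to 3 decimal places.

α = 0.370

ΣVar(i) = 1.435 + 1.316 + 0.953 = 3.704
Sum of the 3 distinct covariances = 3 × 0.2020 = 0.6060
σ²_total = ΣVar(i) + 2·Σcov = 3.704 + 2 × 0.6060 = 4.9160
α = (3/2)·(1 − 3.704/4.9160) = 0.370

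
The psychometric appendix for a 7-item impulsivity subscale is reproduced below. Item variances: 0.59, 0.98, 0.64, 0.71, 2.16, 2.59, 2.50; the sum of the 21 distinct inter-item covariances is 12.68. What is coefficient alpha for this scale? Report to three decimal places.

Σσ²ᵢ = 0.59 + 0.98 + 0.64 + 0.71 + 2.16 + 2.59 + 2.50 = 10.17
Sum of distinct covariances = 12.68
σ²_T = Σσ²ᵢ + 2·Σcov = 10.17 + 2 × 12.68 = 35.53
α = (7/6)·(1 − 10.17/35.53) = 0.833

α = 0.833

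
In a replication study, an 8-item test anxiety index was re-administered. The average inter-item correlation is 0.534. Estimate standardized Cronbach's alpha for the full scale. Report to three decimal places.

Standardized α = k·r̄ / (1 + (k−1)·r̄) = 8 × 0.534 / (1 + 7 × 0.534)
  = 4.2720 / 4.7380 = 0.902

α = 0.902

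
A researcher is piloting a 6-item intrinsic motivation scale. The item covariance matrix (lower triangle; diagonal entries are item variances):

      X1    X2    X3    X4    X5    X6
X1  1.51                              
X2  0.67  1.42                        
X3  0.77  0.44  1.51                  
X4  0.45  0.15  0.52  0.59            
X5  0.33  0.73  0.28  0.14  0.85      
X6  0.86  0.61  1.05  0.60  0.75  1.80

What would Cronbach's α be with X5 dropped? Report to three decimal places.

Remaining items: X1, X2, X3, X4, X6 (k = 5).
Σσᵢ² = 1.51 + 1.42 + 1.51 + 0.59 + 1.80 = 6.83
σ²_T = 6.83 + 2 × 6.12 = 19.07
α (item deleted) = (5/4)·(1 − 6.83/19.07) = 0.802

Cronbach's α = 0.802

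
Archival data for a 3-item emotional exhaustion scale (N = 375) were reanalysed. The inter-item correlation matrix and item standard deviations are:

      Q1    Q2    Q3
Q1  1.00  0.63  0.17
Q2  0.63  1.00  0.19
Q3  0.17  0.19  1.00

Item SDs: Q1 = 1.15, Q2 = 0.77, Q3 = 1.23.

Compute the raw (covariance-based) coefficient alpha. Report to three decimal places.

Σσ²ᵢ = 1.15² + 0.77² + 1.23² = 3.4283
Covariances σ_ij = r_ij · s_i · s_j:
  σ(Q1,Q2) = 0.63 × 1.15 × 0.77 = 0.5579
  σ(Q1,Q3) = 0.17 × 1.15 × 1.23 = 0.2405
  σ(Q2,Q3) = 0.19 × 0.77 × 1.23 = 0.1799
σ²_T = Σσ²ᵢ + 2·Σσ_ij = 3.4283 + 2 × 0.9783 = 5.3849
α = (3/2)·(1 − 3.4283/5.3849) = 0.545

coefficient alpha = 0.545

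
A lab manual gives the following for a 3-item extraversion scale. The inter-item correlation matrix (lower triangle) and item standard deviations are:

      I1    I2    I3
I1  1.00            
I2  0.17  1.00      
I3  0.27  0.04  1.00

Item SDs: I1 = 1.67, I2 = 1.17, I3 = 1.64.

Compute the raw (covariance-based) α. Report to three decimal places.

Σσ²ᵢ = 1.67² + 1.17² + 1.64² = 6.8474
Covariances σ_ij = r_ij · s_i · s_j:
  σ(I1,I2) = 0.17 × 1.67 × 1.17 = 0.3322
  σ(I1,I3) = 0.27 × 1.67 × 1.64 = 0.7395
  σ(I2,I3) = 0.04 × 1.17 × 1.64 = 0.0768
σ²_T = Σσ²ᵢ + 2·Σσ_ij = 6.8474 + 2 × 1.1485 = 9.1444
α = (3/2)·(1 − 6.8474/9.1444) = 0.377

α = 0.377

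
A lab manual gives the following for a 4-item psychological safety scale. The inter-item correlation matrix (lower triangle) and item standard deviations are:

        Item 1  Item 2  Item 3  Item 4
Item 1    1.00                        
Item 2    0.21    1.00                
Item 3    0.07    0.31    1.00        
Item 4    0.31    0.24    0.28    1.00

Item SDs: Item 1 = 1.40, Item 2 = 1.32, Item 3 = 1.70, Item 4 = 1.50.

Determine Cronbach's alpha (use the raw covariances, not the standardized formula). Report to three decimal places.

Cronbach's alpha = 0.549

Σσ²ᵢ = 1.40² + 1.32² + 1.70² + 1.50² = 8.8424
Covariances σ_ij = r_ij · s_i · s_j:
  σ(Item 1,Item 2) = 0.21 × 1.40 × 1.32 = 0.3881
  σ(Item 1,Item 3) = 0.07 × 1.40 × 1.70 = 0.1666
  σ(Item 1,Item 4) = 0.31 × 1.40 × 1.50 = 0.6510
  σ(Item 2,Item 3) = 0.31 × 1.32 × 1.70 = 0.6956
  σ(Item 2,Item 4) = 0.24 × 1.32 × 1.50 = 0.4752
  σ(Item 3,Item 4) = 0.28 × 1.70 × 1.50 = 0.7140
σ²_T = Σσ²ᵢ + 2·Σσ_ij = 8.8424 + 2 × 3.0905 = 15.0234
α = (4/3)·(1 − 8.8424/15.0234) = 0.549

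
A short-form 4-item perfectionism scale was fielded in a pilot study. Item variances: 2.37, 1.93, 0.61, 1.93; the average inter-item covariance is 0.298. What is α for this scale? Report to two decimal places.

Σσ²ᵢ = 2.37 + 1.93 + 0.61 + 1.93 = 6.84
Sum of the 6 distinct covariances = 6 × 0.298 = 1.788
Var(T) = Σσ²ᵢ + 2·Σcov = 6.84 + 2 × 1.788 = 10.416
α = (4/3)·(1 − 6.84/10.416) = 0.46

α = 0.46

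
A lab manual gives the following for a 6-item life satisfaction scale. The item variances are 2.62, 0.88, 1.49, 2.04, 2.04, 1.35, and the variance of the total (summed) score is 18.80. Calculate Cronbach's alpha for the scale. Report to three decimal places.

Σσ²ᵢ = 2.62 + 0.88 + 1.49 + 2.04 + 2.04 + 1.35 = 10.42
α = (k/(k−1))·(1 − Σσ²ᵢ/total variance) = (6/5)·(1 − 10.42/18.80) = 0.535

Cronbach's alpha = 0.535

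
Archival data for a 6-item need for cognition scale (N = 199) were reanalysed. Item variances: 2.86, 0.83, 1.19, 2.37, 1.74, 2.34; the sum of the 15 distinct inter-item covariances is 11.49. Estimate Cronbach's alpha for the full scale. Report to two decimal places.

Σσ²ᵢ = 2.86 + 0.83 + 1.19 + 2.37 + 1.74 + 2.34 = 11.33
Sum of distinct covariances = 11.49
σ²_total = Σσ²ᵢ + 2·Σcov = 11.33 + 2 × 11.49 = 34.31
α = (6/5)·(1 − 11.33/34.31) = 0.80

Cronbach's alpha = 0.80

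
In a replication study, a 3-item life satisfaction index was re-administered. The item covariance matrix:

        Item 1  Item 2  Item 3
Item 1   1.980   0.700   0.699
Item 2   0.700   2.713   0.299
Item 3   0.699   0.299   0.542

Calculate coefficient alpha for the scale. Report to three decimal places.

Σσ²ᵢ = 1.980 + 2.713 + 0.542 = 5.235
Σ_{i<j} σ_ij = 1.698
Var(T) = 5.235 + 2 × 1.698 = 8.631
α = (k/(k−1))·(1 − Σσ²ᵢ/Var(T)) = (3/2)·(1 − 5.235/8.631) = 0.590

coefficient alpha = 0.590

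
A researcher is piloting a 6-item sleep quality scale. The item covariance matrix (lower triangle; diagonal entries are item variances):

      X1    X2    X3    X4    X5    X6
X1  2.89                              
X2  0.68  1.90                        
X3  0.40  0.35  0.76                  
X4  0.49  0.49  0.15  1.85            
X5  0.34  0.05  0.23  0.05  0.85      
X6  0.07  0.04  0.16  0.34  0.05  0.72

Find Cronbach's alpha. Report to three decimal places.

Cronbach's alpha = 0.557

Σσᵢ² = 2.89 + 1.90 + 0.76 + 1.85 + 0.85 + 0.72 = 8.97
Sum of off-diagonal covariances = 3.89
σ²_T = 8.97 + 2 × 3.89 = 16.75
α = (k/(k−1))·(1 − Σσᵢ²/σ²_T) = (6/5)·(1 − 8.97/16.75) = 0.557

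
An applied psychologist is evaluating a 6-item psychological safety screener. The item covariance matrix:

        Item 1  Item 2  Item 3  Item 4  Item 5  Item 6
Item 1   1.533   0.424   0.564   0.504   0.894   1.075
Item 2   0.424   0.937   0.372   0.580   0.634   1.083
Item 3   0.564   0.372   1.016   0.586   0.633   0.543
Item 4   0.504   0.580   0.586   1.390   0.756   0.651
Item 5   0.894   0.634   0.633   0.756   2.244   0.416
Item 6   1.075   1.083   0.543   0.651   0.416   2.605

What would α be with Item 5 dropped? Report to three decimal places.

α = 0.788

Remaining items: Item 1, Item 2, Item 3, Item 4, Item 6 (k = 5).
ΣVar(i) = 1.533 + 0.937 + 1.016 + 1.390 + 2.605 = 7.481
σ²_total = 7.481 + 2 × 6.382 = 20.245
α (item deleted) = (5/4)·(1 − 7.481/20.245) = 0.788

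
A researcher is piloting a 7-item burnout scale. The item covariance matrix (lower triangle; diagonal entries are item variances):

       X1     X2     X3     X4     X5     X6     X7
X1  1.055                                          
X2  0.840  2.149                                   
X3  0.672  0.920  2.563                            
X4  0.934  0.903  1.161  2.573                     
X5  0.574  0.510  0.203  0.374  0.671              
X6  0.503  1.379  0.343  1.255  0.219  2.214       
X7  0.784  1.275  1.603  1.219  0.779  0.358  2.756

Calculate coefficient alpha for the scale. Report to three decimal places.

Σσᵢ² = 1.055 + 2.149 + 2.563 + 2.573 + 0.671 + 2.214 + 2.756 = 13.981
Sum of the distinct covariances = 16.808
σ²_total = 13.981 + 2 × 16.808 = 47.597
α = (k/(k−1))·(1 − Σσᵢ²/σ²_total) = (7/6)·(1 − 13.981/47.597) = 0.824

α = 0.824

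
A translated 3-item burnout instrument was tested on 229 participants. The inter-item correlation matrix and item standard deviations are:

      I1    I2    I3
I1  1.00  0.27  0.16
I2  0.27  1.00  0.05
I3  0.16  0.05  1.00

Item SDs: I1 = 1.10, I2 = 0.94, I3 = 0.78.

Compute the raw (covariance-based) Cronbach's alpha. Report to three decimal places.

Σσ²ᵢ = 1.10² + 0.94² + 0.78² = 2.7020
Covariances σ_ij = r_ij · s_i · s_j:
  σ(I1,I2) = 0.27 × 1.10 × 0.94 = 0.2792
  σ(I1,I3) = 0.16 × 1.10 × 0.78 = 0.1373
  σ(I2,I3) = 0.05 × 0.94 × 0.78 = 0.0367
σ²_T = Σσ²ᵢ + 2·Σσ_ij = 2.7020 + 2 × 0.4532 = 3.6084
α = (3/2)·(1 − 2.7020/3.6084) = 0.377

α = 0.377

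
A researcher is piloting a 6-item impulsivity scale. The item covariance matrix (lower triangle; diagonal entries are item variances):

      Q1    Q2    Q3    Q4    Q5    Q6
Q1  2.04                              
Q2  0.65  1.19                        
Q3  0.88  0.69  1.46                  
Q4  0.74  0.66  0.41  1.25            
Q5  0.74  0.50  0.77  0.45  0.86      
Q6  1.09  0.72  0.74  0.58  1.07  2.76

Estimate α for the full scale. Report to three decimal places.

ΣVar(i) = 2.04 + 1.19 + 1.46 + 1.25 + 0.86 + 2.76 = 9.56
Σ_{i<j} σ_ij = 10.69
total variance = 9.56 + 2 × 10.69 = 30.94
α = (k/(k−1))·(1 − ΣVar(i)/total variance) = (6/5)·(1 − 9.56/30.94) = 0.829

α = 0.829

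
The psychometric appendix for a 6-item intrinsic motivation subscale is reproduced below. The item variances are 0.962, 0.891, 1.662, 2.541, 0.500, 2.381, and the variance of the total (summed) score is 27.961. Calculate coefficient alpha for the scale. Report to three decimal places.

Σσ²ᵢ = 0.962 + 0.891 + 1.662 + 2.541 + 0.500 + 2.381 = 8.937
α = (k/(k−1))·(1 − Σσ²ᵢ/σ²_T) = (6/5)·(1 − 8.937/27.961) = 0.816

coefficient alpha = 0.816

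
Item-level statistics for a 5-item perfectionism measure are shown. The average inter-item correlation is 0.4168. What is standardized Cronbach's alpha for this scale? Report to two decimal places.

Standardized α = k·r̄ / (1 + (k−1)·r̄) = 5 × 0.4168 / (1 + 4 × 0.4168)
  = 2.0840 / 2.6672 = 0.78

α = 0.78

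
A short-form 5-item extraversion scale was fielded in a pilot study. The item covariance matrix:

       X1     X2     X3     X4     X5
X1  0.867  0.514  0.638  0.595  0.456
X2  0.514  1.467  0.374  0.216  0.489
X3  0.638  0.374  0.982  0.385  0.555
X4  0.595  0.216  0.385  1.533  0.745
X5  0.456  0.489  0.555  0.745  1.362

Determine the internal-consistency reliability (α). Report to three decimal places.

α = 0.769

sum of item variances = 0.867 + 1.467 + 0.982 + 1.533 + 1.362 = 6.211
Sum of off-diagonal covariances = 4.967
σ²_total = 6.211 + 2 × 4.967 = 16.145
α = (k/(k−1))·(1 − sum of item variances/σ²_total) = (5/4)·(1 − 6.211/16.145) = 0.769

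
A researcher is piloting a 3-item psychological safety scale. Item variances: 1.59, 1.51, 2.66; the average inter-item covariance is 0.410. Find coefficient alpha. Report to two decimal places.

coefficient alpha = 0.45

Σσ²ᵢ = 1.59 + 1.51 + 2.66 = 5.76
Sum of the 3 distinct covariances = 3 × 0.410 = 1.230
σ²_total = Σσ²ᵢ + 2·Σcov = 5.76 + 2 × 1.230 = 8.220
α = (3/2)·(1 − 5.76/8.220) = 0.45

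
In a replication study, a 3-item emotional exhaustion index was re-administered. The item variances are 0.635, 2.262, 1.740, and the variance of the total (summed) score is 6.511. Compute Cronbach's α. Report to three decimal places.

Cronbach's α = 0.432

Σσ²ᵢ = 0.635 + 2.262 + 1.740 = 4.637
α = (k/(k−1))·(1 − Σσ²ᵢ/Var(T)) = (3/2)·(1 − 4.637/6.511) = 0.432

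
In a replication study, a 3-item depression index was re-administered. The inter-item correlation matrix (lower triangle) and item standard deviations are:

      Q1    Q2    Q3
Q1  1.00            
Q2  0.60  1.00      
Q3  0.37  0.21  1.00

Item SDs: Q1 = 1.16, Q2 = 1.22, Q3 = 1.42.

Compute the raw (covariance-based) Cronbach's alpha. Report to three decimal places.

Σσ²ᵢ = 1.16² + 1.22² + 1.42² = 4.8504
Covariances σ_ij = r_ij · s_i · s_j:
  σ(Q1,Q2) = 0.60 × 1.16 × 1.22 = 0.8491
  σ(Q1,Q3) = 0.37 × 1.16 × 1.42 = 0.6095
  σ(Q2,Q3) = 0.21 × 1.22 × 1.42 = 0.3638
σ²_T = Σσ²ᵢ + 2·Σσ_ij = 4.8504 + 2 × 1.8224 = 8.4952
α = (3/2)·(1 − 4.8504/8.4952) = 0.644

α = 0.644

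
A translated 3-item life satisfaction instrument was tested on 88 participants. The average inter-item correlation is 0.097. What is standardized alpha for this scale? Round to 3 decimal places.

Standardized α = k·r̄ / (1 + (k−1)·r̄) = 3 × 0.097 / (1 + 2 × 0.097)
  = 0.2910 / 1.1940 = 0.244

standardized alpha = 0.244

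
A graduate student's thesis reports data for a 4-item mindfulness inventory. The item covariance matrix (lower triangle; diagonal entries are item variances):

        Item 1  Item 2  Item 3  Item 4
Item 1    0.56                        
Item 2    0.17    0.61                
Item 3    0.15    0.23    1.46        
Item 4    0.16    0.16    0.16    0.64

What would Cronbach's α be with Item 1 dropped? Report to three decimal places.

Cronbach's α = 0.433

Remaining items: Item 2, Item 3, Item 4 (k = 3).
ΣVar(i) = 0.61 + 1.46 + 0.64 = 2.71
Var(T) = 2.71 + 2 × 0.55 = 3.81
α (item deleted) = (3/2)·(1 − 2.71/3.81) = 0.433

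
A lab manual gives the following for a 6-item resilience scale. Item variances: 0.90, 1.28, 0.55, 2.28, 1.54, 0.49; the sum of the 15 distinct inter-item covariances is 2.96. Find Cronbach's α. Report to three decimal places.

ΣVar(i) = 0.90 + 1.28 + 0.55 + 2.28 + 1.54 + 0.49 = 7.04
Sum of distinct covariances = 2.96
Var(T) = ΣVar(i) + 2·Σcov = 7.04 + 2 × 2.96 = 12.96
α = (6/5)·(1 − 7.04/12.96) = 0.548

Cronbach's α = 0.548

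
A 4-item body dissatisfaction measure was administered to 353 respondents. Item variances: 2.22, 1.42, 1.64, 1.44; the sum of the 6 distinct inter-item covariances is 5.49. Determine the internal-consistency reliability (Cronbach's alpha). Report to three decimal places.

Cronbach's alpha = 0.827

sum of item variances = 2.22 + 1.42 + 1.64 + 1.44 = 6.72
Sum of distinct covariances = 5.49
total variance = sum of item variances + 2·Σcov = 6.72 + 2 × 5.49 = 17.70
α = (4/3)·(1 − 6.72/17.70) = 0.827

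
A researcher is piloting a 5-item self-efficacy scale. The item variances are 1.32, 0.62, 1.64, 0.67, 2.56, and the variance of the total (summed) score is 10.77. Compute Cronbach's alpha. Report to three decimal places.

Cronbach's alpha = 0.460

ΣVar(i) = 1.32 + 0.62 + 1.64 + 0.67 + 2.56 = 6.81
α = (k/(k−1))·(1 − ΣVar(i)/σ²_total) = (5/4)·(1 − 6.81/10.77) = 0.460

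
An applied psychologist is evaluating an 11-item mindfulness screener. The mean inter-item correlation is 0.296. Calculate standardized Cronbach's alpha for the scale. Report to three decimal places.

Standardized α = k·r̄ / (1 + (k−1)·r̄) = 11 × 0.296 / (1 + 10 × 0.296)
  = 3.2560 / 3.9600 = 0.822

standardized Cronbach's alpha = 0.822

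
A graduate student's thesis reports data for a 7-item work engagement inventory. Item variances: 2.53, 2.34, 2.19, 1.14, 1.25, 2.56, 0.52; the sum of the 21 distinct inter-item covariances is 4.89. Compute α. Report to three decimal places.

α = 0.511

Σσ²ᵢ = 2.53 + 2.34 + 2.19 + 1.14 + 1.25 + 2.56 + 0.52 = 12.53
Sum of distinct covariances = 4.89
total variance = Σσ²ᵢ + 2·Σcov = 12.53 + 2 × 4.89 = 22.31
α = (7/6)·(1 − 12.53/22.31) = 0.511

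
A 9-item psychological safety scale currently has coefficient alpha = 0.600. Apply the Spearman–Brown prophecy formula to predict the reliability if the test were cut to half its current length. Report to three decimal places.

Length factor m = 1/2
α' = m·α / (1 − (1−m)·α)
   = 1/2 × 0.600 / (1 − (1 − 1/2) × 0.600)
   = 0.3000 / 0.7000 = 0.429

predicted reliability = 0.429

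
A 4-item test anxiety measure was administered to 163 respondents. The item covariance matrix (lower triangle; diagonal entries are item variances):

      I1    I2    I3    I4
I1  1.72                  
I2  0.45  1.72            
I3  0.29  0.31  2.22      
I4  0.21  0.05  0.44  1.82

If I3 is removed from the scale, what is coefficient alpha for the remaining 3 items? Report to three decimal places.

α = 0.319

Remaining items: I1, I2, I4 (k = 3).
sum of item variances = 1.72 + 1.72 + 1.82 = 5.26
σ²_total = 5.26 + 2 × 0.71 = 6.68
α (item deleted) = (3/2)·(1 − 5.26/6.68) = 0.319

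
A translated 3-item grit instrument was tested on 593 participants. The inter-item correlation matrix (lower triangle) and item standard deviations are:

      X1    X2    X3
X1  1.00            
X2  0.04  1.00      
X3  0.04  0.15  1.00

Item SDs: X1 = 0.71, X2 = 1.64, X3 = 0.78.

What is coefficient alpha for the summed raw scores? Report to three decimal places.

α = 0.181

Σσ²ᵢ = 0.71² + 1.64² + 0.78² = 3.8021
Covariances σ_ij = r_ij · s_i · s_j:
  σ(X1,X2) = 0.04 × 0.71 × 1.64 = 0.0466
  σ(X1,X3) = 0.04 × 0.71 × 0.78 = 0.0222
  σ(X2,X3) = 0.15 × 1.64 × 0.78 = 0.1919
σ²_T = Σσ²ᵢ + 2·Σσ_ij = 3.8021 + 2 × 0.2607 = 4.3235
α = (3/2)·(1 − 3.8021/4.3235) = 0.181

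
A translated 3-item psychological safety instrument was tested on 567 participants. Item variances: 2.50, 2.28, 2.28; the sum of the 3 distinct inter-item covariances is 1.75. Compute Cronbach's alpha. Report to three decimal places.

α = 0.497

sum of item variances = 2.50 + 2.28 + 2.28 = 7.06
Sum of distinct covariances = 1.75
Var(T) = sum of item variances + 2·Σcov = 7.06 + 2 × 1.75 = 10.56
α = (3/2)·(1 − 7.06/10.56) = 0.497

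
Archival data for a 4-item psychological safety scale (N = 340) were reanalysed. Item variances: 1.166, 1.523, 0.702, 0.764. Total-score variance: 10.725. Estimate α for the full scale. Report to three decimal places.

Σσ²ᵢ = 1.166 + 1.523 + 0.702 + 0.764 = 4.155
α = (k/(k−1))·(1 − Σσ²ᵢ/Var(T)) = (4/3)·(1 − 4.155/10.725) = 0.817

α = 0.817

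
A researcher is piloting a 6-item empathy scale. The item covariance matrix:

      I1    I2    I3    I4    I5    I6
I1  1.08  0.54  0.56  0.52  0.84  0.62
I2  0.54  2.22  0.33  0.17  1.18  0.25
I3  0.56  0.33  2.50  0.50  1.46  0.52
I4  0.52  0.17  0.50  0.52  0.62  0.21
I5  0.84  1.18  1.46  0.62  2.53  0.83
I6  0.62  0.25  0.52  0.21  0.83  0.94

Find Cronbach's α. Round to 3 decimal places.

ΣVar(i) = 1.08 + 2.22 + 2.50 + 0.52 + 2.53 + 0.94 = 9.79
Sum of off-diagonal covariances = 9.15
σ²_T = 9.79 + 2 × 9.15 = 28.09
α = (k/(k−1))·(1 − ΣVar(i)/σ²_T) = (6/5)·(1 − 9.79/28.09) = 0.782

α = 0.782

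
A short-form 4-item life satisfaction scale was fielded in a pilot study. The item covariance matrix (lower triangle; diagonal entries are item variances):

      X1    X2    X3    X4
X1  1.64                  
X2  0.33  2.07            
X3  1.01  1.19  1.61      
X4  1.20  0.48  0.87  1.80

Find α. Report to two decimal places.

α = 0.78

Σσ²ᵢ = 1.64 + 2.07 + 1.61 + 1.80 = 7.12
Σ_{i<j} σ_ij = 5.08
total variance = 7.12 + 2 × 5.08 = 17.28
α = (k/(k−1))·(1 − Σσ²ᵢ/total variance) = (4/3)·(1 − 7.12/17.28) = 0.78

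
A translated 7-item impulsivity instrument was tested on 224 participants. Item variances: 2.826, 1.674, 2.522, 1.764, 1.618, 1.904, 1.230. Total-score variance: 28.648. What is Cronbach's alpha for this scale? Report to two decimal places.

ΣVar(i) = 2.826 + 1.674 + 2.522 + 1.764 + 1.618 + 1.904 + 1.230 = 13.538
α = (k/(k−1))·(1 − ΣVar(i)/σ²_T) = (7/6)·(1 − 13.538/28.648) = 0.62

α = 0.62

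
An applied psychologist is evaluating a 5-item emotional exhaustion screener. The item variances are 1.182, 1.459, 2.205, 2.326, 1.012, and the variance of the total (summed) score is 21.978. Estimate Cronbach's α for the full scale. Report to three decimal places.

α = 0.785

ΣVar(i) = 1.182 + 1.459 + 2.205 + 2.326 + 1.012 = 8.184
α = (k/(k−1))·(1 − ΣVar(i)/σ²_total) = (5/4)·(1 − 8.184/21.978) = 0.785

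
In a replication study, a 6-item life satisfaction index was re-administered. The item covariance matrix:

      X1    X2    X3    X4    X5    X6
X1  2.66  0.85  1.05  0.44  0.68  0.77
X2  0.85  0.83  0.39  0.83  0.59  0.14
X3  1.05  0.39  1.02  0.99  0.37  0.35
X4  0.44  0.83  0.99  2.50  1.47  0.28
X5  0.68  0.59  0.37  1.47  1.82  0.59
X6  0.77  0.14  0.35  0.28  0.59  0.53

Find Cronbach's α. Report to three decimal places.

ΣVar(i) = 2.66 + 0.83 + 1.02 + 2.50 + 1.82 + 0.53 = 9.36
Σ_{i<j} σ_ij = 9.79
total variance = 9.36 + 2 × 9.79 = 28.94
α = (k/(k−1))·(1 − ΣVar(i)/total variance) = (6/5)·(1 − 9.36/28.94) = 0.812

Cronbach's α = 0.812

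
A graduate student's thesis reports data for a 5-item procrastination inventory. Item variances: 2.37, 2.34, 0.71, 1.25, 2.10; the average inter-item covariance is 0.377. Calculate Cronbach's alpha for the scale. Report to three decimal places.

Σσᵢ² = 2.37 + 2.34 + 0.71 + 1.25 + 2.10 = 8.77
Sum of the 10 distinct covariances = 10 × 0.377 = 3.770
Var(T) = Σσᵢ² + 2·Σcov = 8.77 + 2 × 3.770 = 16.310
α = (5/4)·(1 − 8.77/16.310) = 0.578

Cronbach's alpha = 0.578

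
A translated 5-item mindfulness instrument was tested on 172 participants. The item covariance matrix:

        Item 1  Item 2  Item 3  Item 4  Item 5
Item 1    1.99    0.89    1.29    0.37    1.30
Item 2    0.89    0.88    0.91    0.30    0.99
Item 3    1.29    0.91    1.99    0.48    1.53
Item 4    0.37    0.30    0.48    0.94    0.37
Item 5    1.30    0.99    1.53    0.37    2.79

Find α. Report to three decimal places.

sum of item variances = 1.99 + 0.88 + 1.99 + 0.94 + 2.79 = 8.59
Sum of the distinct covariances = 8.43
total variance = 8.59 + 2 × 8.43 = 25.45
α = (k/(k−1))·(1 − sum of item variances/total variance) = (5/4)·(1 − 8.59/25.45) = 0.828

α = 0.828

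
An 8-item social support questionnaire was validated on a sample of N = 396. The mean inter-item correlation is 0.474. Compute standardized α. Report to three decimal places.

Standardized α = k·r̄ / (1 + (k−1)·r̄) = 8 × 0.474 / (1 + 7 × 0.474)
  = 3.7920 / 4.3180 = 0.878

standardized α = 0.878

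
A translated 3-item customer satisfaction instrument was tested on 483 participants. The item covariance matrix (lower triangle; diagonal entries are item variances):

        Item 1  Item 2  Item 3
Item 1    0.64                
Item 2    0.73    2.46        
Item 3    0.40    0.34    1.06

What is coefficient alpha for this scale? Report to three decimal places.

α = 0.621

Σσᵢ² = 0.64 + 2.46 + 1.06 = 4.16
Sum of off-diagonal covariances = 1.47
σ²_T = 4.16 + 2 × 1.47 = 7.10
α = (k/(k−1))·(1 − Σσᵢ²/σ²_T) = (3/2)·(1 − 4.16/7.10) = 0.621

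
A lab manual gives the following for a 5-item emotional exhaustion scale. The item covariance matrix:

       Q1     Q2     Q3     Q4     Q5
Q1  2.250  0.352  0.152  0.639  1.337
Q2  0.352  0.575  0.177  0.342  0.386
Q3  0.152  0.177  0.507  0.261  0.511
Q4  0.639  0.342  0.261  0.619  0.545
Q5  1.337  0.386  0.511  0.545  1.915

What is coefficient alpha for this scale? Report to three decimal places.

α = 0.770

Σσᵢ² = 2.250 + 0.575 + 0.507 + 0.619 + 1.915 = 5.866
Σ_{i<j} σ_ij = 4.702
Var(T) = 5.866 + 2 × 4.702 = 15.270
α = (k/(k−1))·(1 − Σσᵢ²/Var(T)) = (5/4)·(1 − 5.866/15.270) = 0.770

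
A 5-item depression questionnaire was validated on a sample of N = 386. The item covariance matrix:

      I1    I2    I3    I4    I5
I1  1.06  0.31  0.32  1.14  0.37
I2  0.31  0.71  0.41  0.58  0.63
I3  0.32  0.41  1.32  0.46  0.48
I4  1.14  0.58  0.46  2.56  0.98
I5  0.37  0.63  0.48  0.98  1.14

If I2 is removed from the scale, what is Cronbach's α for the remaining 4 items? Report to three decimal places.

Remaining items: I1, I3, I4, I5 (k = 4).
Σσᵢ² = 1.06 + 1.32 + 2.56 + 1.14 = 6.08
σ²_T = 6.08 + 2 × 3.75 = 13.58
α (item deleted) = (4/3)·(1 − 6.08/13.58) = 0.736

α = 0.736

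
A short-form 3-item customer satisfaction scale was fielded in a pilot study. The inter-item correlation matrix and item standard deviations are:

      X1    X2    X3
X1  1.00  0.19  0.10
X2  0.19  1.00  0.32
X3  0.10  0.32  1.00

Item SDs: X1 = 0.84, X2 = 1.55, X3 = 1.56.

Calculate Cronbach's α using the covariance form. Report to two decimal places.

Σσ²ᵢ = 0.84² + 1.55² + 1.56² = 5.5417
Covariances σ_ij = r_ij · s_i · s_j:
  σ(X1,X2) = 0.19 × 0.84 × 1.55 = 0.2474
  σ(X1,X3) = 0.10 × 0.84 × 1.56 = 0.1310
  σ(X2,X3) = 0.32 × 1.55 × 1.56 = 0.7738
σ²_T = Σσ²ᵢ + 2·Σσ_ij = 5.5417 + 2 × 1.1522 = 7.8461
α = (3/2)·(1 − 5.5417/7.8461) = 0.44

Cronbach's α = 0.44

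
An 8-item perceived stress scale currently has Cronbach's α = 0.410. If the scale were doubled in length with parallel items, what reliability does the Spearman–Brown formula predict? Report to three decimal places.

predicted reliability = 0.582

Length factor m = 2
α' = m·α / (1 + (m−1)·α)
   = 2 × 0.410 / (1 + (2 − 1) × 0.410)
   = 0.8200 / 1.4100 = 0.582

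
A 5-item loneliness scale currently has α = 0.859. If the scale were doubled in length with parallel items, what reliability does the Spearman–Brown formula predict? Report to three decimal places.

Length factor m = 2
α' = m·α / (1 + (m−1)·α)
   = 2 × 0.859 / (1 + (2 − 1) × 0.859)
   = 1.7180 / 1.8590 = 0.924

predicted reliability = 0.924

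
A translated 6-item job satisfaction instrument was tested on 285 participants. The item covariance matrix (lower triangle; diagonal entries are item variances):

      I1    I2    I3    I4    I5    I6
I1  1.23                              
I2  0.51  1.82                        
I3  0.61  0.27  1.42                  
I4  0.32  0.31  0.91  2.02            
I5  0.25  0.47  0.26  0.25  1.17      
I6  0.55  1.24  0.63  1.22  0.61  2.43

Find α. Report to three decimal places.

Σσ²ᵢ = 1.23 + 1.82 + 1.42 + 2.02 + 1.17 + 2.43 = 10.09
Σ_{i<j} σ_ij = 8.41
Var(T) = 10.09 + 2 × 8.41 = 26.91
α = (k/(k−1))·(1 − Σσ²ᵢ/Var(T)) = (6/5)·(1 − 10.09/26.91) = 0.750

α = 0.750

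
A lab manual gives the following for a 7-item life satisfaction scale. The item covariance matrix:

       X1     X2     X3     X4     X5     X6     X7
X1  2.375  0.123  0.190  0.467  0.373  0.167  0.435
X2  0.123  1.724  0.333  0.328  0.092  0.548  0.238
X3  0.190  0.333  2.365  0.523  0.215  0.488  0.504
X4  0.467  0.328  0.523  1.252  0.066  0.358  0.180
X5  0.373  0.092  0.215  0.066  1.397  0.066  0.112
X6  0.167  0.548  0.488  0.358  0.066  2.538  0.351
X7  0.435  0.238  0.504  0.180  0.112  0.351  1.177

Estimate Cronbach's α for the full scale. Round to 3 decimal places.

ΣVar(i) = 2.375 + 1.724 + 2.365 + 1.252 + 1.397 + 2.538 + 1.177 = 12.828
Sum of the distinct covariances = 6.157
σ²_T = 12.828 + 2 × 6.157 = 25.142
α = (k/(k−1))·(1 − ΣVar(i)/σ²_T) = (7/6)·(1 − 12.828/25.142) = 0.571

α = 0.571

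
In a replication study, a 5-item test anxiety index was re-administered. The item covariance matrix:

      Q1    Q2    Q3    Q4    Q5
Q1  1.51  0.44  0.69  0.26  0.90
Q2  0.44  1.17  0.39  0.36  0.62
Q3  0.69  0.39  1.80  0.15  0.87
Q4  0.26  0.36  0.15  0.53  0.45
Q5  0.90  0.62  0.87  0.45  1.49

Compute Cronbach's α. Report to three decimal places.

Σσᵢ² = 1.51 + 1.17 + 1.80 + 0.53 + 1.49 = 6.50
Sum of off-diagonal covariances = 5.13
total variance = 6.50 + 2 × 5.13 = 16.76
α = (k/(k−1))·(1 − Σσᵢ²/total variance) = (5/4)·(1 − 6.50/16.76) = 0.765

Cronbach's α = 0.765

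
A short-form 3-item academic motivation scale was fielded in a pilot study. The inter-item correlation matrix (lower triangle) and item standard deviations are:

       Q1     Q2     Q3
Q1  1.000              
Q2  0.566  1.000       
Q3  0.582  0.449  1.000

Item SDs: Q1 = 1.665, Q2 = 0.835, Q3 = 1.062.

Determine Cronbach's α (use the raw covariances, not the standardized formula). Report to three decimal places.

Cronbach's α = 0.736

Σσ²ᵢ = 1.665² + 0.835² + 1.062² = 4.5973
Covariances σ_ij = r_ij · s_i · s_j:
  σ(Q1,Q2) = 0.566 × 1.665 × 0.835 = 0.7869
  σ(Q1,Q3) = 0.582 × 1.665 × 1.062 = 1.0291
  σ(Q2,Q3) = 0.449 × 0.835 × 1.062 = 0.3982
σ²_T = Σσ²ᵢ + 2·Σσ_ij = 4.5973 + 2 × 2.2142 = 9.0257
α = (3/2)·(1 − 4.5973/9.0257) = 0.736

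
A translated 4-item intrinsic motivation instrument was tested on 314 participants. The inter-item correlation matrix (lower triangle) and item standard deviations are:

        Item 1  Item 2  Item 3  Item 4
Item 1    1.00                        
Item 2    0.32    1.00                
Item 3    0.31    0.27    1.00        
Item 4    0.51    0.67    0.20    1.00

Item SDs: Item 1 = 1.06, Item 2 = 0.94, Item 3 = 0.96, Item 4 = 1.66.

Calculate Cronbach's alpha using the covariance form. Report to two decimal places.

Σσ²ᵢ = 1.06² + 0.94² + 0.96² + 1.66² = 5.6844
Covariances σ_ij = r_ij · s_i · s_j:
  σ(Item 1,Item 2) = 0.32 × 1.06 × 0.94 = 0.3188
  σ(Item 1,Item 3) = 0.31 × 1.06 × 0.96 = 0.3155
  σ(Item 1,Item 4) = 0.51 × 1.06 × 1.66 = 0.8974
  σ(Item 2,Item 3) = 0.27 × 0.94 × 0.96 = 0.2436
  σ(Item 2,Item 4) = 0.67 × 0.94 × 1.66 = 1.0455
  σ(Item 3,Item 4) = 0.20 × 0.96 × 1.66 = 0.3187
σ²_T = Σσ²ᵢ + 2·Σσ_ij = 5.6844 + 2 × 3.1395 = 11.9634
α = (4/3)·(1 − 5.6844/11.9634) = 0.70

α = 0.70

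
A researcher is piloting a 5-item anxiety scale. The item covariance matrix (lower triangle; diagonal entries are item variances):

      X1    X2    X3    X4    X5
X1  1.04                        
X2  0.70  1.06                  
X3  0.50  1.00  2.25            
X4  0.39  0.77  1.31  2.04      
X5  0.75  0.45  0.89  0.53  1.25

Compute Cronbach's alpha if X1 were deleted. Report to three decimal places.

Remaining items: X2, X3, X4, X5 (k = 4).
ΣVar(i) = 1.06 + 2.25 + 2.04 + 1.25 = 6.60
Var(T) = 6.60 + 2 × 4.95 = 16.50
α (item deleted) = (4/3)·(1 − 6.60/16.50) = 0.800

α = 0.800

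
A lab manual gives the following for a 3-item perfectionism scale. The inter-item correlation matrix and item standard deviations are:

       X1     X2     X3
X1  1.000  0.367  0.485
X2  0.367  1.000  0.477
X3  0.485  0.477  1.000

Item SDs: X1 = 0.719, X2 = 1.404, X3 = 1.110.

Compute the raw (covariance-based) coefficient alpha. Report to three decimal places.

Σσ²ᵢ = 0.719² + 1.404² + 1.110² = 3.7203
Covariances σ_ij = r_ij · s_i · s_j:
  σ(X1,X2) = 0.367 × 0.719 × 1.404 = 0.3705
  σ(X1,X3) = 0.485 × 0.719 × 1.110 = 0.3871
  σ(X2,X3) = 0.477 × 1.404 × 1.110 = 0.7434
σ²_T = Σσ²ᵢ + 2·Σσ_ij = 3.7203 + 2 × 1.5010 = 6.7223
α = (3/2)·(1 − 3.7203/6.7223) = 0.670

α = 0.670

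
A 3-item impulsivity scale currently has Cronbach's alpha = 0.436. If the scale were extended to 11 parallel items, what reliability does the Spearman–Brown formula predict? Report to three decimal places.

predicted reliability = 0.739

Length factor m = 11/3 = 3.6667
α' = m·α / (1 + (m−1)·α)
   = 11/3 × 0.436 / (1 + (11/3 − 1) × 0.436)
   = 1.5987 / 2.1627 = 0.739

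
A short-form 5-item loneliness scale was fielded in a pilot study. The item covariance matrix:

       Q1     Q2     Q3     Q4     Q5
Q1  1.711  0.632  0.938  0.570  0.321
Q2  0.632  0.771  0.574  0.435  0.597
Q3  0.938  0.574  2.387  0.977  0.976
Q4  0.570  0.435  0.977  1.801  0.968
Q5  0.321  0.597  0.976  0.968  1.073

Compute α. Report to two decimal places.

Σσᵢ² = 1.711 + 0.771 + 2.387 + 1.801 + 1.073 = 7.743
Sum of off-diagonal covariances = 6.988
Var(T) = 7.743 + 2 × 6.988 = 21.719
α = (k/(k−1))·(1 − Σσᵢ²/Var(T)) = (5/4)·(1 − 7.743/21.719) = 0.80

α = 0.80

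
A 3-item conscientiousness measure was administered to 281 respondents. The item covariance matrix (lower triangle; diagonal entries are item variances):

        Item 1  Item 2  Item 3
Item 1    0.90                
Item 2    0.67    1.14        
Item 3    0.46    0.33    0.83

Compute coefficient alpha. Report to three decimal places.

ΣVar(i) = 0.90 + 1.14 + 0.83 = 2.87
Sum of the distinct covariances = 1.46
total variance = 2.87 + 2 × 1.46 = 5.79
α = (k/(k−1))·(1 − ΣVar(i)/total variance) = (3/2)·(1 − 2.87/5.79) = 0.756

coefficient alpha = 0.756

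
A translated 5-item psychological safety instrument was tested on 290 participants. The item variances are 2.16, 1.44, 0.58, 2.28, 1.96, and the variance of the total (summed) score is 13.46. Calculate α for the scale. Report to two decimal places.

α = 0.47

ΣVar(i) = 2.16 + 1.44 + 0.58 + 2.28 + 1.96 = 8.42
α = (k/(k−1))·(1 − ΣVar(i)/σ²_total) = (5/4)·(1 − 8.42/13.46) = 0.47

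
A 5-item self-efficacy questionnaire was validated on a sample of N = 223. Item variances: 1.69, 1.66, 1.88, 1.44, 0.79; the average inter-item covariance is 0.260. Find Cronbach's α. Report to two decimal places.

Σσᵢ² = 1.69 + 1.66 + 1.88 + 1.44 + 0.79 = 7.46
Sum of the 10 distinct covariances = 10 × 0.260 = 2.600
total variance = Σσᵢ² + 2·Σcov = 7.46 + 2 × 2.600 = 12.660
α = (5/4)·(1 − 7.46/12.660) = 0.51

Cronbach's α = 0.51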